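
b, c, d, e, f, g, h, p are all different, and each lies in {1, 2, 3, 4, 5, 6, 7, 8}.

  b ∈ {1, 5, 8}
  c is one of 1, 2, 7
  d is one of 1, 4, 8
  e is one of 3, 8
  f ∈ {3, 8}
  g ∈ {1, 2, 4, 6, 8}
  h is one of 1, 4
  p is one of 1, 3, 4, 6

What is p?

Among the 8 variables, 5 fits only b (and all 8 values in {1, 2, 3, 4, 5, 6, 7, 8} must be used), so b = 5.
Among the 7 still-open variables, 7 fits only c (and all 7 values in {1, 2, 3, 4, 6, 7, 8} must be used), so c = 7.
The 6 still-open variables draw from only 6 values {1, 2, 3, 4, 6, 8}, so each is used; only g can be 2, hence g = 2.
The 5 still-open variables together cover exactly {1, 3, 4, 6, 8} — 5 values for 5 variables — and 6 appears only in p's list, so p = 6.

6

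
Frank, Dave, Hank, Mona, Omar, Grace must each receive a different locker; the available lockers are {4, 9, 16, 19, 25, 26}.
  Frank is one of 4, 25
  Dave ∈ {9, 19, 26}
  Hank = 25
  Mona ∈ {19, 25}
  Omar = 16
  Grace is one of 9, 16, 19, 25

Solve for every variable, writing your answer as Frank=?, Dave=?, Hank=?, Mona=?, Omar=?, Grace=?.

Frank=4, Dave=26, Hank=25, Mona=19, Omar=16, Grace=9

Hank's domain is down to {25}, so Hank = 25. Remove 25 from Frank, Mona, Grace.
Mona must be 19 (only option left). Eliminate 19 elsewhere: Dave, Grace.
Omar must be 16 (only option left). Remove 16 from Grace.
Grace must be 9 (only option left). Remove 9 from Dave.
That leaves Frank = 4.
Dave must be 26 (only option left).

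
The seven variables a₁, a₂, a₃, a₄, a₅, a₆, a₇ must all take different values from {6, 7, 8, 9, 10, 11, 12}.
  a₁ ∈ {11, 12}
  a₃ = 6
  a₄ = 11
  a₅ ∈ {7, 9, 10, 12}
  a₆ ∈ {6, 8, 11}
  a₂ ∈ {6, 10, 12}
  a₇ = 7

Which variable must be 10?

a₃'s domain is down to {6}, so a₃ = 6. Strike 6 from a₂, a₆.
a₄ must be 11 (only option left). Strike 11 from a₁, a₆.
a₆ has just one choice, so a₆ = 8.
a₇ has just one choice, so a₇ = 7. Strike 7 from a₅.
a₁'s domain is down to {12}, so a₁ = 12. So a₂, a₅ can't be 12.
So 10 goes to a₂.

a₂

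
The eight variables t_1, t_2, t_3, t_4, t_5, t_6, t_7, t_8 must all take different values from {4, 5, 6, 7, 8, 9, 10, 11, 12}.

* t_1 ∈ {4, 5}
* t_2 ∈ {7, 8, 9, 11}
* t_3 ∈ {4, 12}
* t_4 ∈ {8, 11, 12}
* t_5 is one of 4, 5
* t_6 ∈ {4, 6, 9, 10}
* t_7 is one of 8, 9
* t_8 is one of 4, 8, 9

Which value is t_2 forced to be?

7

The 2 variables t_1 and t_5 are confined to {4, 5}, which locks those values in; drop them from t_3, t_6, t_8.
t_3's domain is down to {12}, so t_3 = 12. Remove 12 from t_4.
t_7 and t_8 between them cover only {8, 9} — a naked pair. Remove those values from t_2, t_4, t_6.
t_4 has just one choice, so t_4 = 11. Strike 11 from t_2.
So t_2 = 7.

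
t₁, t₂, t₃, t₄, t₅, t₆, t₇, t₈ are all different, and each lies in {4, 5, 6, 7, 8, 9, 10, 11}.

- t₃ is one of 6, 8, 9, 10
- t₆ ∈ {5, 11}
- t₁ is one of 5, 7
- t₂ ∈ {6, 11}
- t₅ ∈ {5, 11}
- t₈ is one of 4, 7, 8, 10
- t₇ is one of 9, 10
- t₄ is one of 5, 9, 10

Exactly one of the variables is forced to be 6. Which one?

t₂

The 8 variables together cover exactly {4, 5, 6, 7, 8, 9, 10, 11} — 8 values for 8 variables — and 4 appears only in t₈'s list, so t₈ = 4.
The 7 still-open variables draw from only 7 values {5, 6, 7, 8, 9, 10, 11}, so each is used; only t₁ can be 7, hence t₁ = 7.
The 6 still-open variables together cover exactly {5, 6, 8, 9, 10, 11} — 6 values for 6 variables — and 8 appears only in t₃'s list, so t₃ = 8.
Among the 5 still-open variables, 6 fits only t₂ (and all 5 values in {5, 6, 9, 10, 11} must be used), so t₂ = 6.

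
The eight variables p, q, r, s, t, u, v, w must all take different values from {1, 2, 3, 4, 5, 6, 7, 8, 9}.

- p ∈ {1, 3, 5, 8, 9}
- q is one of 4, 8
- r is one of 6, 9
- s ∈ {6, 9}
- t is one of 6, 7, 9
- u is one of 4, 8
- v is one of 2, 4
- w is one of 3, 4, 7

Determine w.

q and u share exactly the 2 values {4, 8}; by pigeonhole those values go to them, so strike 4, 8 from p, v, w.
That leaves v = 2.
r and s share exactly the 2 values {6, 9}; by pigeonhole those values go to them, so strike 6, 9 from p, t.
t has just one choice, so t = 7. Eliminate 7 elsewhere: w.
So w = 3.

3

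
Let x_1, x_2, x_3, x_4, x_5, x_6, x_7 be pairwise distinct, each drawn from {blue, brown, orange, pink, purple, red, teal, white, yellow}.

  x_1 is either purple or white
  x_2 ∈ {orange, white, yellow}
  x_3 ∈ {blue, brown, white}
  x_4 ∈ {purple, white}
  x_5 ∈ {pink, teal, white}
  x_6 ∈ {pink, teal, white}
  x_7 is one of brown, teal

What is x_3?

blue

The 2 variables x_1 and x_4 are confined to {purple, white}, which locks those values in; drop them from x_2, x_3, x_5, x_6.
The 2 variables x_5 and x_6 are confined to {pink, teal}, which locks those values in; drop them from x_7.
x_7 must be brown (only option left). Eliminate brown elsewhere: x_3.
So x_3 = blue.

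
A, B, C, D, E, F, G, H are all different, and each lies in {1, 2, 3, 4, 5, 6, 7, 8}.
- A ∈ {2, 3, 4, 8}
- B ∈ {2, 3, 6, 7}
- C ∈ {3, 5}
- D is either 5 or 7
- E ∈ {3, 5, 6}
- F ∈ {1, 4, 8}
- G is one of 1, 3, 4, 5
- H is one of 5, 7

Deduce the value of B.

The 2 variables D and H are confined to {5, 7}, which locks those values in; drop them from B, C, E, G.
C's domain is down to {3}, so C = 3. So A, B, E, G can't be 3.
That leaves E = 6. So B can't be 6.
So B = 2.

2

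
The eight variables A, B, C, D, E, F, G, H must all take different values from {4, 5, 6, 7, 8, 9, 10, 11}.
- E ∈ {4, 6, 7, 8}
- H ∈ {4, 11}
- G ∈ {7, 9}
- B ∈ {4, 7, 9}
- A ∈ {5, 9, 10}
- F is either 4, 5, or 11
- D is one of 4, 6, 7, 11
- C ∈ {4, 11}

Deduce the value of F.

5

The 8 variables together cover exactly {4, 5, 6, 7, 8, 9, 10, 11} — 8 values for 8 variables — and 8 appears only in E's list, so E = 8.
Among the 7 still-open variables, 6 fits only D (and all 7 values in {4, 5, 6, 7, 9, 10, 11} must be used), so D = 6.
The 6 still-open variables draw from only 6 values {4, 5, 7, 9, 10, 11}, so each is used; only A can be 10, hence A = 10.
The 5 still-open variables together cover exactly {4, 5, 7, 9, 11} — 5 values for 5 variables — and 5 appears only in F's list, so F = 5.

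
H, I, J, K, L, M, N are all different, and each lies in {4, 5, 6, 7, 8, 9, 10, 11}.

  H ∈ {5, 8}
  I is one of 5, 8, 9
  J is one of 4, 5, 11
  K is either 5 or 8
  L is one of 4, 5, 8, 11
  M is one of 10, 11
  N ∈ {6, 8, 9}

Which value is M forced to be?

The 7 variables draw from only 7 values {4, 5, 6, 8, 9, 10, 11}, so each is used; only N can be 6, hence N = 6.
The 6 still-open variables draw from only 6 values {4, 5, 8, 9, 10, 11}, so each is used; only I can be 9, hence I = 9.
The 5 still-open variables together cover exactly {4, 5, 8, 10, 11} — 5 values for 5 variables — and 10 appears only in M's list, so M = 10.

10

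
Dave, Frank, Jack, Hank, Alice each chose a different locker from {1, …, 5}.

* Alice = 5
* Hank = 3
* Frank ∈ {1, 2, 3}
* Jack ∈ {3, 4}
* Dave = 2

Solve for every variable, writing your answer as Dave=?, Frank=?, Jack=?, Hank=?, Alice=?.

Dave must be 2 (only option left). So Frank can't be 2.
Hank has just one choice, so Hank = 3. Remove 3 from Frank, Jack.
Alice must be 5 (only option left).
Frank has just one choice, so Frank = 1.
Jack must be 4 (only option left).

Dave=2, Frank=1, Jack=4, Hank=3, Alice=5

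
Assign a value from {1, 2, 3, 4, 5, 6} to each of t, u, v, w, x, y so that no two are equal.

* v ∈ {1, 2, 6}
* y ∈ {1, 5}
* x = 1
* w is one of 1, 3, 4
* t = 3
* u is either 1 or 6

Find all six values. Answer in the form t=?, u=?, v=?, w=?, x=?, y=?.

t=3, u=6, v=2, w=4, x=1, y=5

t must be 3 (only option left). So w can't be 3.
x has just one choice, so x = 1. Remove 1 from u, v, w, y.
y must be 5 (only option left).
u must be 6 (only option left). So v can't be 6.
v has just one choice, so v = 2.
w's domain is down to {4}, so w = 4.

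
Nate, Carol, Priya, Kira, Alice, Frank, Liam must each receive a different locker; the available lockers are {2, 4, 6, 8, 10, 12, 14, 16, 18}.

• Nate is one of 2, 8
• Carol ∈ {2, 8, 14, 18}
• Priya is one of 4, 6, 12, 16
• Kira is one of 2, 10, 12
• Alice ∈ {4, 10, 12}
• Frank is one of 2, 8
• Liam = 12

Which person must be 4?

Alice

Liam has just one choice, so Liam = 12. So Priya, Kira, Alice can't be 12.
Nate and Frank between them cover only {2, 8} — a naked pair. Remove those values from Carol, Kira.
That leaves Kira = 10. Eliminate 10 elsewhere: Alice.
So 4 goes to Alice.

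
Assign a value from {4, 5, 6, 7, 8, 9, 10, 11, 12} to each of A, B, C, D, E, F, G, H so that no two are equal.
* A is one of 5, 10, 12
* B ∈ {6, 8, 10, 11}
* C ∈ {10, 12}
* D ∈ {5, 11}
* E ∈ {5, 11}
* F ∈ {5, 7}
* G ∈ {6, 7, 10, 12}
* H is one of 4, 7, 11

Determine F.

The 8 variables together cover exactly {4, 5, 6, 7, 8, 10, 11, 12} — 8 values for 8 variables — and 4 appears only in H's list, so H = 4.
Among the 7 still-open variables, 8 fits only B (and all 7 values in {5, 6, 7, 8, 10, 11, 12} must be used), so B = 8.
Among the 6 still-open variables, 6 fits only G (and all 6 values in {5, 6, 7, 10, 11, 12} must be used), so G = 6.
The 5 still-open variables draw from only 5 values {5, 7, 10, 11, 12}, so each is used; only F can be 7, hence F = 7.

7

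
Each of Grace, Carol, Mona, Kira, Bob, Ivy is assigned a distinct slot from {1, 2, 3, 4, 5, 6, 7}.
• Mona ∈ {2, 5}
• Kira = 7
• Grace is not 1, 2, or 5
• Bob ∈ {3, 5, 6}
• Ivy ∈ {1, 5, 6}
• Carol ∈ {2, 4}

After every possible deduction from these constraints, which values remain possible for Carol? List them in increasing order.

Kira must be 7 (only option left). So Grace can't be 7.
No further eliminations apply; Carol can still be any of 2, 4.

2, 4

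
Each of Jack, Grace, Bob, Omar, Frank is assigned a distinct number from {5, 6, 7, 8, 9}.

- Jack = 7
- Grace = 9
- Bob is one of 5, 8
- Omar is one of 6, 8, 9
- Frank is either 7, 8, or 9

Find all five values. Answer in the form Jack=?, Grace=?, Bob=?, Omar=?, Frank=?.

Jack=7, Grace=9, Bob=5, Omar=6, Frank=8

Jack has just one choice, so Jack = 7. So Frank can't be 7.
Grace must be 9 (only option left). So Omar, Frank can't be 9.
That leaves Frank = 8. So Bob, Omar can't be 8.
Bob has just one choice, so Bob = 5.
That leaves Omar = 6.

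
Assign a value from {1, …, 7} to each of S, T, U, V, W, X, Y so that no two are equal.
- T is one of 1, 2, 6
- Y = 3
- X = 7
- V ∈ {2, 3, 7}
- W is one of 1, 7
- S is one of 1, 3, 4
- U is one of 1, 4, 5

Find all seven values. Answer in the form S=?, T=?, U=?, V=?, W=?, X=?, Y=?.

S=4, T=6, U=5, V=2, W=1, X=7, Y=3

X must be 7 (only option left). Remove 7 from V, W.
Y's domain is down to {3}, so Y = 3. So S, V can't be 3.
V has just one choice, so V = 2. Remove 2 from T.
W's domain is down to {1}, so W = 1. Remove 1 from S, T, U.
S must be 4 (only option left). Strike 4 from U.
T must be 6 (only option left).
U's domain is down to {5}, so U = 5.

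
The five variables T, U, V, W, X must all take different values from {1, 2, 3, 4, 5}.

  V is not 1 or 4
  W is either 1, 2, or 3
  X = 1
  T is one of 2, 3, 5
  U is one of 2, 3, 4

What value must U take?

4

X has just one choice, so X = 1. Strike 1 from W.
The 4 still-open variables together cover exactly {2, 3, 4, 5} — 4 values for 4 variables — and 4 appears only in U's list, so U = 4.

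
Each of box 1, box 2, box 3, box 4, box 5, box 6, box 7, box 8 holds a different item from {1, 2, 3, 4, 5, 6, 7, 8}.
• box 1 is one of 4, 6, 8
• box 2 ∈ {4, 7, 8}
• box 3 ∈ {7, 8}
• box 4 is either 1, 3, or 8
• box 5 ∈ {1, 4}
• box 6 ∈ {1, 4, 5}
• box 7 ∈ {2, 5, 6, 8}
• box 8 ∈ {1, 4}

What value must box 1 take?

Among the 8 variables, 2 fits only box 7 (and all 8 values in {1, 2, 3, 4, 5, 6, 7, 8} must be used), so box 7 = 2.
The 7 still-open variables together cover exactly {1, 3, 4, 5, 6, 7, 8} — 7 values for 7 variables — and 3 appears only in box 4's list, so box 4 = 3.
The 6 still-open variables together cover exactly {1, 4, 5, 6, 7, 8} — 6 values for 6 variables — and 5 appears only in box 6's list, so box 6 = 5.
The 5 still-open variables together cover exactly {1, 4, 6, 7, 8} — 5 values for 5 variables — and 6 appears only in box 1's list, so box 1 = 6.

6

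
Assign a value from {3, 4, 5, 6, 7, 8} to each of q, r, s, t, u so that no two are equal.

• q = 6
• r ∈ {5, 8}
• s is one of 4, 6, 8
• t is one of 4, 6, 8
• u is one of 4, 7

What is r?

5

q has just one choice, so q = 6. Strike 6 from s, t.
The 4 still-open variables draw from only 4 values {4, 5, 7, 8}, so each is used; only r can be 5, hence r = 5.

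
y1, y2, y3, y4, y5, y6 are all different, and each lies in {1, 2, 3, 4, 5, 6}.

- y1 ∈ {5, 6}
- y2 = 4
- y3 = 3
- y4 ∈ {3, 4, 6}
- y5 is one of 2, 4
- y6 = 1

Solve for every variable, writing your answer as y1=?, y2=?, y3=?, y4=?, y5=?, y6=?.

y1=5, y2=4, y3=3, y4=6, y5=2, y6=1

y2's domain is down to {4}, so y2 = 4. Remove 4 from y4, y5.
y3's domain is down to {3}, so y3 = 3. Eliminate 3 elsewhere: y4.
y4 has just one choice, so y4 = 6. Eliminate 6 elsewhere: y1.
y5 has just one choice, so y5 = 2.
That leaves y6 = 1.
That leaves y1 = 5.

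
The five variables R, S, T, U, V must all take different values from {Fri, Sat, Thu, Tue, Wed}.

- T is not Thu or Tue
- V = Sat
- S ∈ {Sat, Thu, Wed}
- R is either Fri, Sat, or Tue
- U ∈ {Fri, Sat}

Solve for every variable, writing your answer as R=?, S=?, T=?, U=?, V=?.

R=Tue, S=Thu, T=Wed, U=Fri, V=Sat

V has just one choice, so V = Sat. So R, S, T, U can't be Sat.
That leaves U = Fri. Eliminate Fri elsewhere: R, T.
R's domain is down to {Tue}, so R = Tue.
T's domain is down to {Wed}, so T = Wed. Eliminate Wed elsewhere: S.
That leaves S = Thu.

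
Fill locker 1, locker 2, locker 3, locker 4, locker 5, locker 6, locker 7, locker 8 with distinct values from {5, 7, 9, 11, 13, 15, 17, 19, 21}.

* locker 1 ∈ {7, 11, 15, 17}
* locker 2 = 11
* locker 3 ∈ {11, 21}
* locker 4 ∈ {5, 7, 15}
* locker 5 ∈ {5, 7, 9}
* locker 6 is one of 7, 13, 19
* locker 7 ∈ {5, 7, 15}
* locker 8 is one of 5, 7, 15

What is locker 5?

9

locker 2 must be 11 (only option left). Eliminate 11 elsewhere: locker 1, locker 3.
locker 3 has just one choice, so locker 3 = 21.
The 3 variables locker 4, locker 7, locker 8 are confined to {5, 7, 15}, which locks those values in; drop them from locker 1, locker 5, locker 6.
So locker 5 = 9.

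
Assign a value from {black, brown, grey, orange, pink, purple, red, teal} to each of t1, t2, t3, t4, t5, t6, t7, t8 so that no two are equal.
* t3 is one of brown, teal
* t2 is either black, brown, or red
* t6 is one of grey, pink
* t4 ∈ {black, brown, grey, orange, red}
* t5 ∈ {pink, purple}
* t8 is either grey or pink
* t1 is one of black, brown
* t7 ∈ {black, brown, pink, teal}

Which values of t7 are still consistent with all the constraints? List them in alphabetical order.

black, brown, teal

The 8 variables together cover exactly {black, brown, grey, orange, pink, purple, red, teal} — 8 values for 8 variables — and orange appears only in t4's list, so t4 = orange.
Among the 7 still-open variables, purple fits only t5 (and all 7 values in {black, brown, grey, pink, purple, red, teal} must be used), so t5 = purple.
Among the 6 still-open variables, red fits only t2 (and all 6 values in {black, brown, grey, pink, red, teal} must be used), so t2 = red.
t6 and t8 share exactly the 2 values {grey, pink}; by pigeonhole those values go to them, so strike grey, pink from t7.
No further eliminations apply; t7 can still be any of black, brown, teal.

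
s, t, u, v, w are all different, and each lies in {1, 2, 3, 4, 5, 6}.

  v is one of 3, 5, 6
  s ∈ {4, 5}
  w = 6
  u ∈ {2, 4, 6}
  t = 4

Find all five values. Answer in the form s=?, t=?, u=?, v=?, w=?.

t's domain is down to {4}, so t = 4. Eliminate 4 elsewhere: s, u.
w must be 6 (only option left). So u, v can't be 6.
s's domain is down to {5}, so s = 5. So v can't be 5.
u must be 2 (only option left).
v's domain is down to {3}, so v = 3.

s=5, t=4, u=2, v=3, w=6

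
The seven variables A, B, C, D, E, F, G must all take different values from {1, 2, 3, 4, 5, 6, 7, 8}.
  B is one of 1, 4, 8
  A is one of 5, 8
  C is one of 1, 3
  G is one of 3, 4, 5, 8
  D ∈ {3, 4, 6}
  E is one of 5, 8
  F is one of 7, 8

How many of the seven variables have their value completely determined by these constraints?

The 7 variables draw from only 7 values {1, 3, 4, 5, 6, 7, 8}, so each is used; only D can be 6, hence D = 6.
The 6 still-open variables draw from only 6 values {1, 3, 4, 5, 7, 8}, so each is used; only F can be 7, hence F = 7.
A and E between them cover only {5, 8} — a naked pair. Remove those values from B, G.
Determined: D=6, F=7. The other variables each still have more than one consistent value. That makes 2.

2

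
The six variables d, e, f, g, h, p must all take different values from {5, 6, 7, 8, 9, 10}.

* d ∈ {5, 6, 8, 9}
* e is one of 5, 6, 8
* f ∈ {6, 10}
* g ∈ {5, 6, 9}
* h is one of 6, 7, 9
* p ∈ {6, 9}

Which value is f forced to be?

The 6 variables together cover exactly {5, 6, 7, 8, 9, 10} — 6 values for 6 variables — and 7 appears only in h's list, so h = 7.
Among the 5 still-open variables, 10 fits only f (and all 5 values in {5, 6, 8, 9, 10} must be used), so f = 10.

10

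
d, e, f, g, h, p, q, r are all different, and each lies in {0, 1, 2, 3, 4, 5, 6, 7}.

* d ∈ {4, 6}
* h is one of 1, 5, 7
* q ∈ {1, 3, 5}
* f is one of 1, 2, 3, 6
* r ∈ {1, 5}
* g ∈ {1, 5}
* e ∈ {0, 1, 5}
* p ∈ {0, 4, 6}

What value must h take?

7

Among the 8 variables, 2 fits only f (and all 8 values in {0, 1, 2, 3, 4, 5, 6, 7} must be used), so f = 2.
The 7 still-open variables draw from only 7 values {0, 1, 3, 4, 5, 6, 7}, so each is used; only q can be 3, hence q = 3.
The 6 still-open variables together cover exactly {0, 1, 4, 5, 6, 7} — 6 values for 6 variables — and 7 appears only in h's list, so h = 7.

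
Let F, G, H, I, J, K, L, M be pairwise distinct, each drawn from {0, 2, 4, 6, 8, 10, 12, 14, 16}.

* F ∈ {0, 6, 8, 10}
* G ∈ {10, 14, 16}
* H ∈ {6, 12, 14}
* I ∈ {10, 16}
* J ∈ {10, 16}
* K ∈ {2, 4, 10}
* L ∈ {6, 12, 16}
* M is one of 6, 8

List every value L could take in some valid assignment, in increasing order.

6, 12

I and J between them cover only {10, 16} — a naked pair. Remove those values from F, G, K, L.
G must be 14 (only option left). Eliminate 14 elsewhere: H.
The 2 variables H and L are confined to {6, 12}, which locks those values in; drop them from F, M.
M must be 8 (only option left). Strike 8 from F.
F has just one choice, so F = 0.
No further eliminations apply; L can still be any of 6, 12.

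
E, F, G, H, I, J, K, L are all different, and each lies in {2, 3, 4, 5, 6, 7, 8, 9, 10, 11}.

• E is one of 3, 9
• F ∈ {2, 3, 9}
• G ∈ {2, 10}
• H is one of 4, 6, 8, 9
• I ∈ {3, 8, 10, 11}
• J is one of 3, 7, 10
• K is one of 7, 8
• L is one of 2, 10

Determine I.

The 2 variables G and L are confined to {2, 10}, which locks those values in; drop them from F, I, J.
The 2 variables E and F are confined to {3, 9}, which locks those values in; drop them from H, I, J.
J must be 7 (only option left). So K can't be 7.
K has just one choice, so K = 8. So H, I can't be 8.
So I = 11.

11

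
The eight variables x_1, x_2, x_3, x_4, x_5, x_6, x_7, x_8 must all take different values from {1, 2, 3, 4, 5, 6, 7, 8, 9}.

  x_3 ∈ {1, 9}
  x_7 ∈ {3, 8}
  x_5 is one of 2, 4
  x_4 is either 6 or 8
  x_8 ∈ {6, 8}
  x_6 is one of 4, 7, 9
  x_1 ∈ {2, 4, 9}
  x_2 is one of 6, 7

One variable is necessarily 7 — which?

x_2

Among the 8 variables, 1 fits only x_3 (and all 8 values in {1, 2, 3, 4, 6, 7, 8, 9} must be used), so x_3 = 1.
Among the 7 still-open variables, 3 fits only x_7 (and all 7 values in {2, 3, 4, 6, 7, 8, 9} must be used), so x_7 = 3.
x_4 and x_8 between them cover only {6, 8} — a naked pair. Remove those values from x_2.
So 7 goes to x_2.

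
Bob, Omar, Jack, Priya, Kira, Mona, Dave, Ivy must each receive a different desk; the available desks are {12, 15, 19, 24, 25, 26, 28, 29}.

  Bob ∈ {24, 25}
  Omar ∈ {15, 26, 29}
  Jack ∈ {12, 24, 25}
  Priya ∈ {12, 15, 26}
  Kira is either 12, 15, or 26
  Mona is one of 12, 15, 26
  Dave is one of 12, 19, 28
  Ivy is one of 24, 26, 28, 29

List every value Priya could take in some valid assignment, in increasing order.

Among the 8 variables, 19 fits only Dave (and all 8 values in {12, 15, 19, 24, 25, 26, 28, 29} must be used), so Dave = 19.
The 7 still-open variables draw from only 7 values {12, 15, 24, 25, 26, 28, 29}, so each is used; only Ivy can be 28, hence Ivy = 28.
The 6 still-open variables together cover exactly {12, 15, 24, 25, 26, 29} — 6 values for 6 variables — and 29 appears only in Omar's list, so Omar = 29.
The 3 variables Priya, Kira, Mona are confined to {12, 15, 26}, which locks those values in; drop them from Jack.
No further eliminations apply; Priya can still be any of 12, 15, 26.

12, 15, 26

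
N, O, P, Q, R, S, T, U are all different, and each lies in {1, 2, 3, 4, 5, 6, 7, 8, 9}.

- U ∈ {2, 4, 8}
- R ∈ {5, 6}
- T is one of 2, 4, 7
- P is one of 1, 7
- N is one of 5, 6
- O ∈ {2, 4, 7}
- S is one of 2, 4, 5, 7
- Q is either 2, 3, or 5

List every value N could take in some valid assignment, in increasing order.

The 8 variables together cover exactly {1, 2, 3, 4, 5, 6, 7, 8} — 8 values for 8 variables — and 1 appears only in P's list, so P = 1.
The 7 still-open variables draw from only 7 values {2, 3, 4, 5, 6, 7, 8}, so each is used; only Q can be 3, hence Q = 3.
The 6 still-open variables draw from only 6 values {2, 4, 5, 6, 7, 8}, so each is used; only U can be 8, hence U = 8.
N and R between them cover only {5, 6} — a naked pair. Remove those values from S.
No further eliminations apply; N can still be any of 5, 6.

5, 6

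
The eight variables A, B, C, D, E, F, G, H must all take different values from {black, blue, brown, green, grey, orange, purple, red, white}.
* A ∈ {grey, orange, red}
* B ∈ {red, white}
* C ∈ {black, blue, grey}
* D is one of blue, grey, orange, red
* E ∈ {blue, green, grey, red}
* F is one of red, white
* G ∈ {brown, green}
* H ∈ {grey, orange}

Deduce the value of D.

Among the 8 variables, black fits only C (and all 8 values in {black, blue, brown, green, grey, orange, red, white} must be used), so C = black.
The 7 still-open variables draw from only 7 values {blue, brown, green, grey, orange, red, white}, so each is used; only G can be brown, hence G = brown.
The 6 still-open variables draw from only 6 values {blue, green, grey, orange, red, white}, so each is used; only E can be green, hence E = green.
The 5 still-open variables together cover exactly {blue, grey, orange, red, white} — 5 values for 5 variables — and blue appears only in D's list, so D = blue.

blue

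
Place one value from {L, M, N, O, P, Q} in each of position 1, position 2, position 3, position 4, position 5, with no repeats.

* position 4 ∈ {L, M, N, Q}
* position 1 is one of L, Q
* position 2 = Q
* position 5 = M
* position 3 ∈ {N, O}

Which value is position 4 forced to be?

position 2's domain is down to {Q}, so position 2 = Q. Eliminate Q elsewhere: position 1, position 4.
position 5's domain is down to {M}, so position 5 = M. Eliminate M elsewhere: position 4.
position 1 must be L (only option left). Remove L from position 4.
So position 4 = N.

N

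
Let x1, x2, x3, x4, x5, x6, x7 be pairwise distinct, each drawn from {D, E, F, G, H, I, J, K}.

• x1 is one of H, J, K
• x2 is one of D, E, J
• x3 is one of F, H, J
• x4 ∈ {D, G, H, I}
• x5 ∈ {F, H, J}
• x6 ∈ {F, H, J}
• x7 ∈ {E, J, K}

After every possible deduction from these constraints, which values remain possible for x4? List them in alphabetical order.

G, I

x3, x5, x6 between them cover only {F, H, J} — a naked triple. Remove those values from x1, x2, x4, x7.
x1's domain is down to {K}, so x1 = K. So x7 can't be K.
That leaves x7 = E. Eliminate E elsewhere: x2.
x2's domain is down to {D}, so x2 = D. So x4 can't be D.
No further eliminations apply; x4 can still be any of G, I.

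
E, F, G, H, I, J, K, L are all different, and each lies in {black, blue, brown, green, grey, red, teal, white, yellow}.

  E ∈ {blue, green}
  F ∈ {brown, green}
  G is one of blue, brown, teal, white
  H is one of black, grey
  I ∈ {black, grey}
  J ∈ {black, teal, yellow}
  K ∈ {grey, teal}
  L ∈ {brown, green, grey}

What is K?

teal

The 8 variables together cover exactly {black, blue, brown, green, grey, teal, white, yellow} — 8 values for 8 variables — and white appears only in G's list, so G = white.
The 7 still-open variables draw from only 7 values {black, blue, brown, green, grey, teal, yellow}, so each is used; only E can be blue, hence E = blue.
Among the 6 still-open variables, yellow fits only J (and all 6 values in {black, brown, green, grey, teal, yellow} must be used), so J = yellow.
Among the 5 still-open variables, teal fits only K (and all 5 values in {black, brown, green, grey, teal} must be used), so K = teal.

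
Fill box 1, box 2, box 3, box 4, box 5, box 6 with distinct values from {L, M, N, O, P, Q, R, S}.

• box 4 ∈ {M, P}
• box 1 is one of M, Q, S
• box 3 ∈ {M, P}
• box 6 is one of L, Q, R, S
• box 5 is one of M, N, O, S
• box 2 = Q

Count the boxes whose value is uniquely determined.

box 2's domain is down to {Q}, so box 2 = Q. Remove Q from box 1, box 6.
The 2 variables box 3 and box 4 are confined to {M, P}, which locks those values in; drop them from box 1, box 5.
box 1's domain is down to {S}, so box 1 = S. Strike S from box 5, box 6.
Determined: box 1=S, box 2=Q. The other boxes each still have more than one consistent value. That makes 2.

2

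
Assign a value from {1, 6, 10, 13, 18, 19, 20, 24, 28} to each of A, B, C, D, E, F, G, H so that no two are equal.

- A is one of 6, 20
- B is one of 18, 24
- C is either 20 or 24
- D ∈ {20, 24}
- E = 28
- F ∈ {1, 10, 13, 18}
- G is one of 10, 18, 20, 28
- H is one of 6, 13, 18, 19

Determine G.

E must be 28 (only option left). Eliminate 28 elsewhere: G.
The 2 variables C and D are confined to {20, 24}, which locks those values in; drop them from A, B, G.
A must be 6 (only option left). Strike 6 from H.
That leaves B = 18. Strike 18 from F, G, H.
So G = 10.

10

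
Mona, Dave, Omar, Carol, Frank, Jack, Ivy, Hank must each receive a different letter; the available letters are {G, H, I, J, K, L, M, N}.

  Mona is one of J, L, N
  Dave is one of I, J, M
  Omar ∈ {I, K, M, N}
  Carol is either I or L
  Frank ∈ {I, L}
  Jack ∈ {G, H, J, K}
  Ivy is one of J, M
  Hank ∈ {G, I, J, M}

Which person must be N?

The 8 variables together cover exactly {G, H, I, J, K, L, M, N} — 8 values for 8 variables — and H appears only in Jack's list, so Jack = H.
The 7 still-open variables draw from only 7 values {G, I, J, K, L, M, N}, so each is used; only Hank can be G, hence Hank = G.
The 6 still-open variables draw from only 6 values {I, J, K, L, M, N}, so each is used; only Omar can be K, hence Omar = K.
The 5 still-open variables draw from only 5 values {I, J, L, M, N}, so each is used; only Mona can be N, hence Mona = N.

Mona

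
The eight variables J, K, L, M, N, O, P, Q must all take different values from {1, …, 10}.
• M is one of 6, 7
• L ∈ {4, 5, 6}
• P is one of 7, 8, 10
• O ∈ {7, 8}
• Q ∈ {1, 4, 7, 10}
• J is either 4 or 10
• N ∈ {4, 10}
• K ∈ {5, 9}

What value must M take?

6

The 8 variables draw from only 8 values {1, 4, 5, 6, 7, 8, 9, 10}, so each is used; only Q can be 1, hence Q = 1.
The 7 still-open variables together cover exactly {4, 5, 6, 7, 8, 9, 10} — 7 values for 7 variables — and 9 appears only in K's list, so K = 9.
The 6 still-open variables draw from only 6 values {4, 5, 6, 7, 8, 10}, so each is used; only L can be 5, hence L = 5.
Among the 5 still-open variables, 6 fits only M (and all 5 values in {4, 6, 7, 8, 10} must be used), so M = 6.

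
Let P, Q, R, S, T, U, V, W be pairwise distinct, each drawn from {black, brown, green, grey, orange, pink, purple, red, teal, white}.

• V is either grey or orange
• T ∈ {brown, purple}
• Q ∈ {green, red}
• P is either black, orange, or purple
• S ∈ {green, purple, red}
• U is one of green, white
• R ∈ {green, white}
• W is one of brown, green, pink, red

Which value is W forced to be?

The 2 variables R and U are confined to {green, white}, which locks those values in; drop them from Q, S, W.
Q's domain is down to {red}, so Q = red. Strike red from S, W.
S's domain is down to {purple}, so S = purple. So P, T can't be purple.
T has just one choice, so T = brown. So W can't be brown.
So W = pink.

pink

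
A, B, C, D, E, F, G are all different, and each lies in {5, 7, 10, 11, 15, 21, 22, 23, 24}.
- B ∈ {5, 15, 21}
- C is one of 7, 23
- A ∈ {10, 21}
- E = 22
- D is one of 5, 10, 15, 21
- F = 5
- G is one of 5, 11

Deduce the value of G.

E has just one choice, so E = 22.
F must be 5 (only option left). Strike 5 from B, D, G.
So G = 11.

11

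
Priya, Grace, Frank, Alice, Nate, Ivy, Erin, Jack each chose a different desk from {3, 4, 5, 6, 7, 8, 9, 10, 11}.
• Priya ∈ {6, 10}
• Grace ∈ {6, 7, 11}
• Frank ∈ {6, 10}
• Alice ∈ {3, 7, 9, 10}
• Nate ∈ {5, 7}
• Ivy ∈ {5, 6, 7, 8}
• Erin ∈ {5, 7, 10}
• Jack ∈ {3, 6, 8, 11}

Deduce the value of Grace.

Among the 8 variables, 9 fits only Alice (and all 8 values in {3, 5, 6, 7, 8, 9, 10, 11} must be used), so Alice = 9.
The 7 still-open variables draw from only 7 values {3, 5, 6, 7, 8, 10, 11}, so each is used; only Jack can be 3, hence Jack = 3.
The 6 still-open variables draw from only 6 values {5, 6, 7, 8, 10, 11}, so each is used; only Ivy can be 8, hence Ivy = 8.
The 5 still-open variables draw from only 5 values {5, 6, 7, 10, 11}, so each is used; only Grace can be 11, hence Grace = 11.

11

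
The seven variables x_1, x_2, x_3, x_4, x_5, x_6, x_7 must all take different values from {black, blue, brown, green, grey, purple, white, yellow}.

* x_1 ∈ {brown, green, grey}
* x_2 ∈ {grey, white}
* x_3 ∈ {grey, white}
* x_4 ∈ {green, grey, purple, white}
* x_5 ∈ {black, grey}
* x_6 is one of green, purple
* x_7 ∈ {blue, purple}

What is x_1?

brown

Among the 7 variables, black fits only x_5 (and all 7 values in {black, blue, brown, green, grey, purple, white} must be used), so x_5 = black.
The 6 still-open variables together cover exactly {blue, brown, green, grey, purple, white} — 6 values for 6 variables — and blue appears only in x_7's list, so x_7 = blue.
Among the 5 still-open variables, brown fits only x_1 (and all 5 values in {brown, green, grey, purple, white} must be used), so x_1 = brown.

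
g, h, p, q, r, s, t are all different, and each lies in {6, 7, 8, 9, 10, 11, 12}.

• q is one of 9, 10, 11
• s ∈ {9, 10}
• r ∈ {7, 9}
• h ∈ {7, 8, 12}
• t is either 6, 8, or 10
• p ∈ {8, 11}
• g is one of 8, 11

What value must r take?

The 7 variables draw from only 7 values {6, 7, 8, 9, 10, 11, 12}, so each is used; only t can be 6, hence t = 6.
Among the 6 still-open variables, 12 fits only h (and all 6 values in {7, 8, 9, 10, 11, 12} must be used), so h = 12.
The 5 still-open variables together cover exactly {7, 8, 9, 10, 11} — 5 values for 5 variables — and 7 appears only in r's list, so r = 7.

7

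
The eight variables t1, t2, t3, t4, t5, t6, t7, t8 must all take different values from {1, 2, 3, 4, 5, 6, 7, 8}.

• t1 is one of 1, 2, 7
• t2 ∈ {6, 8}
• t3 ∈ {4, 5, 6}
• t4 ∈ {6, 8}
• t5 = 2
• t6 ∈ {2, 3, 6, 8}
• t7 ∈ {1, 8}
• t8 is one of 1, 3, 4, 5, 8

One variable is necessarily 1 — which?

t5 has just one choice, so t5 = 2. Strike 2 from t1, t6.
The 7 still-open variables together cover exactly {1, 3, 4, 5, 6, 7, 8} — 7 values for 7 variables — and 7 appears only in t1's list, so t1 = 7.
The 2 variables t2 and t4 are confined to {6, 8}, which locks those values in; drop them from t3, t6, t7, t8.
So 1 goes to t7.

t7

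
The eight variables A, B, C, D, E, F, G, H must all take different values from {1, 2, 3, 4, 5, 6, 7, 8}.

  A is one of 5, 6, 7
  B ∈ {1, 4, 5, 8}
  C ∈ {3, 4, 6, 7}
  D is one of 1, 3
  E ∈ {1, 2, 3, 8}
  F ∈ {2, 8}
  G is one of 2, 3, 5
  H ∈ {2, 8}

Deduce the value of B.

The 2 variables F and H are confined to {2, 8}, which locks those values in; drop them from B, E, G.
D and E between them cover only {1, 3} — a naked pair. Remove those values from B, C, G.
G has just one choice, so G = 5. Eliminate 5 elsewhere: A, B.
So B = 4.

4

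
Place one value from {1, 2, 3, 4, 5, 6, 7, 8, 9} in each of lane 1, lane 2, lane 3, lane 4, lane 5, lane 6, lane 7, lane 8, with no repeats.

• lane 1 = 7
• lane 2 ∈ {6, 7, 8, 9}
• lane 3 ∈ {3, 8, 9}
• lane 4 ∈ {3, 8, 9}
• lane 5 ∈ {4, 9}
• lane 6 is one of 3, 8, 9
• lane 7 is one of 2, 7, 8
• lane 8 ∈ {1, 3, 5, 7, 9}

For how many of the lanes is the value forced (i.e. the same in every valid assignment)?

lane 1's domain is down to {7}, so lane 1 = 7. So lane 2, lane 7, lane 8 can't be 7.
lane 3, lane 4, lane 6 share exactly the 3 values {3, 8, 9}; by pigeonhole those values go to them, so strike 3, 8, 9 from lane 2, lane 5, lane 7, lane 8.
lane 2's domain is down to {6}, so lane 2 = 6.
That leaves lane 5 = 4.
That leaves lane 7 = 2.
Determined: lane 1=7, lane 2=6, lane 5=4, lane 7=2. The other lanes each still have more than one consistent value. That makes 4.

4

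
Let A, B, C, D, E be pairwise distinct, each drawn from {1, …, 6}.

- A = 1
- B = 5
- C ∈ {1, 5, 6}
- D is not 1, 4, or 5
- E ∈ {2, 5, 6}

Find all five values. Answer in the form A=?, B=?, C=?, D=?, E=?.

A=1, B=5, C=6, D=3, E=2

A has just one choice, so A = 1. So C can't be 1.
That leaves B = 5. So C, E can't be 5.
That leaves C = 6. Remove 6 from D, E.
E must be 2 (only option left). Remove 2 from D.
D's domain is down to {3}, so D = 3.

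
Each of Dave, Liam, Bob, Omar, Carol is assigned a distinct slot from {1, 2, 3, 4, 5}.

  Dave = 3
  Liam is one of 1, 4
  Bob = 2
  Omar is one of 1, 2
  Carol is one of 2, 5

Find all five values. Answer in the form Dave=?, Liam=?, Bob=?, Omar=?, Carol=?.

Dave must be 3 (only option left).
Bob must be 2 (only option left). So Omar, Carol can't be 2.
That leaves Omar = 1. Remove 1 from Liam.
That leaves Carol = 5.
That leaves Liam = 4.

Dave=3, Liam=4, Bob=2, Omar=1, Carol=5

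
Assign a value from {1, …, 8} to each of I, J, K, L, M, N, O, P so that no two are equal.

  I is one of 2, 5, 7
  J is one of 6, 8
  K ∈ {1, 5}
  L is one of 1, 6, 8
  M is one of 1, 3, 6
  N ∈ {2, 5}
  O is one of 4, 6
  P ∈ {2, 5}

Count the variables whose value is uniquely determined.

The 8 variables together cover exactly {1, 2, 3, 4, 5, 6, 7, 8} — 8 values for 8 variables — and 3 appears only in M's list, so M = 3.
The 7 still-open variables together cover exactly {1, 2, 4, 5, 6, 7, 8} — 7 values for 7 variables — and 4 appears only in O's list, so O = 4.
Among the 6 still-open variables, 7 fits only I (and all 6 values in {1, 2, 5, 6, 7, 8} must be used), so I = 7.
N and P share exactly the 2 values {2, 5}; by pigeonhole those values go to them, so strike 2, 5 from K.
That leaves K = 1. Remove 1 from L.
Determined: I=7, K=1, M=3, O=4. The other variables each still have more than one consistent value. That makes 4.

4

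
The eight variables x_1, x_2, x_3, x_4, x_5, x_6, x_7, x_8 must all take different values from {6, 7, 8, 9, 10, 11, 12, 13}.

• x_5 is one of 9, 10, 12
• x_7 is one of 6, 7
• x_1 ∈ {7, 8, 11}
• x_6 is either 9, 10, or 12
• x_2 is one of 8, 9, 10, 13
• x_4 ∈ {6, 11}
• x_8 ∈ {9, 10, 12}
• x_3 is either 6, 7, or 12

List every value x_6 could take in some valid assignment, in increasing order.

9, 10, 12

The 8 variables draw from only 8 values {6, 7, 8, 9, 10, 11, 12, 13}, so each is used; only x_2 can be 13, hence x_2 = 13.
The 7 still-open variables together cover exactly {6, 7, 8, 9, 10, 11, 12} — 7 values for 7 variables — and 8 appears only in x_1's list, so x_1 = 8.
Among the 6 still-open variables, 11 fits only x_4 (and all 6 values in {6, 7, 9, 10, 11, 12} must be used), so x_4 = 11.
The 3 variables x_5, x_6, x_8 are confined to {9, 10, 12}, which locks those values in; drop them from x_3.
No further eliminations apply; x_6 can still be any of 9, 10, 12.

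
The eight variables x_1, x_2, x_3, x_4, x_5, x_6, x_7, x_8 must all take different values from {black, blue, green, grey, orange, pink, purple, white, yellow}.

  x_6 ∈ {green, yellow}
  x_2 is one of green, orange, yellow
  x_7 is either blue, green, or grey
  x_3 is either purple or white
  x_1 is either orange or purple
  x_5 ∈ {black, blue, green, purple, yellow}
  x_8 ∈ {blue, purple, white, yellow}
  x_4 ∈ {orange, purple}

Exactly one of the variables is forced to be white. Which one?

Among the 8 variables, black fits only x_5 (and all 8 values in {black, blue, green, grey, orange, purple, white, yellow} must be used), so x_5 = black.
The 7 still-open variables draw from only 7 values {blue, green, grey, orange, purple, white, yellow}, so each is used; only x_7 can be grey, hence x_7 = grey.
The 6 still-open variables draw from only 6 values {blue, green, orange, purple, white, yellow}, so each is used; only x_8 can be blue, hence x_8 = blue.
Among the 5 still-open variables, white fits only x_3 (and all 5 values in {green, orange, purple, white, yellow} must be used), so x_3 = white.

x_3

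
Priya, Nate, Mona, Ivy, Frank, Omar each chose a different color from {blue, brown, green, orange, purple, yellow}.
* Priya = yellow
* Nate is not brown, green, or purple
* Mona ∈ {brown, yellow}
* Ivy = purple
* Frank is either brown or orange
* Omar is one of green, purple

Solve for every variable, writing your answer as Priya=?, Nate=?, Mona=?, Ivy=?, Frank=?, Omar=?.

Priya's domain is down to {yellow}, so Priya = yellow. So Nate, Mona can't be yellow.
Mona's domain is down to {brown}, so Mona = brown. Eliminate brown elsewhere: Frank.
That leaves Ivy = purple. Strike purple from Omar.
Frank must be orange (only option left). Eliminate orange elsewhere: Nate.
That leaves Omar = green.
Nate must be blue (only option left).

Priya=yellow, Nate=blue, Mona=brown, Ivy=purple, Frank=orange, Omar=green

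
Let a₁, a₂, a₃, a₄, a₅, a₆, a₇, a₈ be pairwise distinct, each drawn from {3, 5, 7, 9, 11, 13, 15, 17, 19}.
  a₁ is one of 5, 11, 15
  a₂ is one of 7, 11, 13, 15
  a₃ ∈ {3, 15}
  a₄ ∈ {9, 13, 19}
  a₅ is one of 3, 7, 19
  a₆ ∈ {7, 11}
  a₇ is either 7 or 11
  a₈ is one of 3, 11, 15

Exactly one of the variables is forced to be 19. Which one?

Among the 8 variables, 5 fits only a₁ (and all 8 values in {3, 5, 7, 9, 11, 13, 15, 19} must be used), so a₁ = 5.
Among the 7 still-open variables, 9 fits only a₄ (and all 7 values in {3, 7, 9, 11, 13, 15, 19} must be used), so a₄ = 9.
Among the 6 still-open variables, 13 fits only a₂ (and all 6 values in {3, 7, 11, 13, 15, 19} must be used), so a₂ = 13.
The 5 still-open variables draw from only 5 values {3, 7, 11, 15, 19}, so each is used; only a₅ can be 19, hence a₅ = 19.

a₅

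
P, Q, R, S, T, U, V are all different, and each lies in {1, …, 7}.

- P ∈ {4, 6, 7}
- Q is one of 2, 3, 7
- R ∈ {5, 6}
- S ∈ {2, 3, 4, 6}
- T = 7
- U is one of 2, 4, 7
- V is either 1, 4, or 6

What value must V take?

T has just one choice, so T = 7. Remove 7 from P, Q, U.
The 6 still-open variables together cover exactly {1, 2, 3, 4, 5, 6} — 6 values for 6 variables — and 1 appears only in V's list, so V = 1.

1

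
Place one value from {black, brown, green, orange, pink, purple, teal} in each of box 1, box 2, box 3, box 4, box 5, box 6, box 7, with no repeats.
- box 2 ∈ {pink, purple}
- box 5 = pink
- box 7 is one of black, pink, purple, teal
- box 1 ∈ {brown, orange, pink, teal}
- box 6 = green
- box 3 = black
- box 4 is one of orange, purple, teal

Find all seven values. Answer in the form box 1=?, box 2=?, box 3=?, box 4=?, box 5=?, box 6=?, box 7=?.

box 1=brown, box 2=purple, box 3=black, box 4=orange, box 5=pink, box 6=green, box 7=teal

box 3 has just one choice, so box 3 = black. Remove black from box 7.
box 5 has just one choice, so box 5 = pink. Strike pink from box 1, box 2, box 7.
box 6 has just one choice, so box 6 = green.
box 2's domain is down to {purple}, so box 2 = purple. Strike purple from box 4, box 7.
That leaves box 7 = teal. Strike teal from box 1, box 4.
box 4 has just one choice, so box 4 = orange. Strike orange from box 1.
That leaves box 1 = brown.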